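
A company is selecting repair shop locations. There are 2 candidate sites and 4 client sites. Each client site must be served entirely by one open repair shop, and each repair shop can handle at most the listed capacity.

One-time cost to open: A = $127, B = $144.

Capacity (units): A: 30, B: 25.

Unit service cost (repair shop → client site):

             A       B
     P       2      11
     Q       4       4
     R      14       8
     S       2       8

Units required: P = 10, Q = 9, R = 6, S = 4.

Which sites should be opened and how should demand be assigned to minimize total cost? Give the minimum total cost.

Open {A}: P→A 2·10=20, Q→A 4·9=36, R→A 14·6=84, S→A 2·4=8.
Loads: A carries 29/30. Service 148; fixed 127; total 275.
Next best feasible plan costs 383.

Minimum total cost: 275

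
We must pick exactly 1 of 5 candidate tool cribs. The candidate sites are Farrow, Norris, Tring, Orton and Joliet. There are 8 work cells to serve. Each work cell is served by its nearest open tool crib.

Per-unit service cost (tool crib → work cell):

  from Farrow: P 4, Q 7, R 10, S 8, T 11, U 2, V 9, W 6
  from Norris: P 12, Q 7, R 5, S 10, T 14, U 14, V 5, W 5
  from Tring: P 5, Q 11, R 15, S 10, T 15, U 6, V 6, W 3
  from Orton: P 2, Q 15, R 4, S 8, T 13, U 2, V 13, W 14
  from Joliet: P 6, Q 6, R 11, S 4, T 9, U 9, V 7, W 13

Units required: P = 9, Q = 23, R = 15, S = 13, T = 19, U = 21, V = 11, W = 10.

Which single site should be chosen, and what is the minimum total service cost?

With exactly 1 open, each work cell uses its cheapest among the chosen.
{Farrow}: P→Farrow 4·9=36, Q→Farrow 7·23=161, R→Farrow 10·15=150, S→Farrow 8·13=104, T→Farrow 11·19=209, U→Farrow 2·21=42, V→Farrow 9·11=99, W→Farrow 6·10=60. Service cost 861.
{Joliet}: service cost 976
{Orton}: service cost 1099
Among all 5 size-1 choices, {Farrow} is lowest.

Choose Farrow only; total service cost 861.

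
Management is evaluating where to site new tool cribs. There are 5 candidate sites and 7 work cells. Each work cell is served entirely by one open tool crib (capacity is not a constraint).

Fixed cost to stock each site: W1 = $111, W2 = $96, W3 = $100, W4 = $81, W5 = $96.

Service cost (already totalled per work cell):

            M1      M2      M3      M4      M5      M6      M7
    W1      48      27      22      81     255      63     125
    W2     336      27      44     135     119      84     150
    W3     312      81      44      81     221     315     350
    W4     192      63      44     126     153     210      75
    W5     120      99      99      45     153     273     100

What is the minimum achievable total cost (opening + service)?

Minimum total cost: 661

For any fixed open set, each work cell goes to its cheapest open site; total = fixed + service.
{W1, W4}: M1→W1 48, M2→W1 27, M3→W1 22, M4→W1 81, M5→W4 153, M6→W1 63, M7→W4 75. Service 469; fixed 192; total 661.
{W1, W5}: service 458 + fixed 207 = 665
{W1, W2}: service 485 + fixed 207 = 692
{W1, W2, W3, W4, W5}: M1→W1 48, M2→W1 27, M3→W1 22, M4→W5 45, M5→W2 119, M6→W1 63, M7→W4 75. Service 399; fixed 484; total 883.
No other subset beats 661.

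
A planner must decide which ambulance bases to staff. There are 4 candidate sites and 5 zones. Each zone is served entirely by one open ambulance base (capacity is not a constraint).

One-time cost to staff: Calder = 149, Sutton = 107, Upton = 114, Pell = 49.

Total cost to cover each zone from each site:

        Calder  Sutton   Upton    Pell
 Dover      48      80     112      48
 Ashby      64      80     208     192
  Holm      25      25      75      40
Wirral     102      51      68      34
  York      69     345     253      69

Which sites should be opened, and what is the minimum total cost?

Open Sutton and Pell; minimum total cost 412.

For any fixed open set, each zone goes to its cheapest open site; total = fixed + service.
{Sutton, Pell}: Dover→Pell 48, Ashby→Sutton 80, Holm→Sutton 25, Wirral→Pell 34, York→Pell 69. Service 256; fixed 156; total 412.
{Pell}: service 383 + fixed 49 = 432
{Calder, Pell}: Dover→Calder 48, Ashby→Calder 64, Holm→Calder 25, Wirral→Pell 34, York→Calder 69. Service 240; fixed 198; total 438.
{Calder, Sutton, Upton, Pell}: Dover→Calder 48, Ashby→Calder 64, Holm→Calder 25, Wirral→Pell 34, York→Calder 69. Service 240; fixed 419; total 659.
(All 15 nonempty subsets were checked; Sutton and Pell is lowest.)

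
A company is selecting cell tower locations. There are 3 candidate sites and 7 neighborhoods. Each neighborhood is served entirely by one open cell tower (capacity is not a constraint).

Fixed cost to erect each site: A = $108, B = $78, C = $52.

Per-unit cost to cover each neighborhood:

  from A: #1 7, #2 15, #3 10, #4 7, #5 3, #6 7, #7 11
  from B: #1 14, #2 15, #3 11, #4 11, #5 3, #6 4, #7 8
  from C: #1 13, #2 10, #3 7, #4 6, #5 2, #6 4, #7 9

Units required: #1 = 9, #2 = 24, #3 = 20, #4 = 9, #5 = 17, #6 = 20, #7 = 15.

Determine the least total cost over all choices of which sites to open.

For any fixed open set, each neighborhood goes to its cheapest open site; total = fixed + service.
{C}: #1→C 13·9=117, #2→C 10·24=240, #3→C 7·20=140, #4→C 6·9=54, #5→C 2·17=34, #6→C 4·20=80, #7→C 9·15=135. Service 800; fixed 52; total 852.
{A, C}: service 746 + fixed 160 = 906
{B, C}: #1→C 13·9=117, #2→C 10·24=240, #3→C 7·20=140, #4→C 6·9=54, #5→C 2·17=34, #6→B 4·20=80, #7→B 8·15=120. Service 785; fixed 130; total 915.
{A, B, C}: service 731 + fixed 238 = 969
No other subset beats 852.

Minimum total cost: 852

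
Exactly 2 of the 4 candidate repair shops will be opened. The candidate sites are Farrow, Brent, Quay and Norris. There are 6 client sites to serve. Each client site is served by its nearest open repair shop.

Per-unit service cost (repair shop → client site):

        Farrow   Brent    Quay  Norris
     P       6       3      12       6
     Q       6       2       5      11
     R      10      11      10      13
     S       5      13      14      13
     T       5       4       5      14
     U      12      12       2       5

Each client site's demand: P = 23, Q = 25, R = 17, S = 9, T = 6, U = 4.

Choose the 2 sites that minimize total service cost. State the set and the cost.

With exactly 2 open, each client site uses its cheapest among the chosen.
{Farrow, Brent}: P→Brent 3·23=69, Q→Brent 2·25=50, R→Farrow 10·17=170, S→Farrow 5·9=45, T→Brent 4·6=24, U→Farrow 12·4=48. Service cost 406.
{Brent, Quay}: service cost 438
{Brent, Norris}: service cost 467
Among all 6 size-2 choices, {Farrow, Brent} is lowest.

Choose Farrow and Brent; total service cost 406.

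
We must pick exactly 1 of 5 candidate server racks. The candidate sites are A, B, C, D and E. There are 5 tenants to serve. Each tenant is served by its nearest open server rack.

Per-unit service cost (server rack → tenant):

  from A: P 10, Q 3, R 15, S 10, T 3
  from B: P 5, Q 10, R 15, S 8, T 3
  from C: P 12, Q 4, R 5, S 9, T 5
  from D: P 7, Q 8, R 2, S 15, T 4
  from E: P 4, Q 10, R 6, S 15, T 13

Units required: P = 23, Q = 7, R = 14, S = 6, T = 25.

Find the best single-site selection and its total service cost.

Choose D only; total service cost 435.

With exactly 1 open, each tenant uses its cheapest among the chosen.
{D}: P→D 7·23=161, Q→D 8·7=56, R→D 2·14=28, S→D 15·6=90, T→D 4·25=100. Service cost 435.
{B}: service cost 518
{C}: service cost 553
Among all 5 size-1 choices, {D} is lowest.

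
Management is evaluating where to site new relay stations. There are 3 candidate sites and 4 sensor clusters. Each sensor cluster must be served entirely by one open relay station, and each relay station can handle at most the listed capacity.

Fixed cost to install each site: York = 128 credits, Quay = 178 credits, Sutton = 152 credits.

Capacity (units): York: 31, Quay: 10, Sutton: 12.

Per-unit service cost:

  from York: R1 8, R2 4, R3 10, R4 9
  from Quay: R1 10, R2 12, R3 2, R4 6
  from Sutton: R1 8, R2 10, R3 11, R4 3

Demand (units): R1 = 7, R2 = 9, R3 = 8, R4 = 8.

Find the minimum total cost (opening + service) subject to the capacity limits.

Minimum total cost: 476

Open {York, Sutton}: R1→York 8·7=56, R2→York 4·9=36, R3→York 10·8=80, R4→Sutton 3·8=24.
Loads: York carries 24/31, Sutton carries 8/12. Service 196; fixed 280; total 476.
Next best feasible plan costs 486.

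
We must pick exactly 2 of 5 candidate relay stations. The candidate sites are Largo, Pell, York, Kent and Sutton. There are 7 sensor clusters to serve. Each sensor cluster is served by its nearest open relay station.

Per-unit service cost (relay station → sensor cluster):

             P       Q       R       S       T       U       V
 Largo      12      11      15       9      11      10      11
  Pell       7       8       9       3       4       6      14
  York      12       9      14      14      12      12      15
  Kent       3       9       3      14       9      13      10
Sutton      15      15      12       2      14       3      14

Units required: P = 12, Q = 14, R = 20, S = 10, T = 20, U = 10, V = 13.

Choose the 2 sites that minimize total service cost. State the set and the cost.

Choose Pell and Kent; total service cost 508.

With exactly 2 open, each sensor cluster uses its cheapest among the chosen.
{Pell, Kent}: P→Kent 3·12=36, Q→Pell 8·14=112, R→Kent 3·20=60, S→Pell 3·10=30, T→Pell 4·20=80, U→Pell 6·10=60, V→Kent 10·13=130. Service cost 508.
{Kent, Sutton}: service cost 582
{Pell, Sutton}: service cost 688
Among all 10 size-2 choices, {Pell, Kent} is lowest.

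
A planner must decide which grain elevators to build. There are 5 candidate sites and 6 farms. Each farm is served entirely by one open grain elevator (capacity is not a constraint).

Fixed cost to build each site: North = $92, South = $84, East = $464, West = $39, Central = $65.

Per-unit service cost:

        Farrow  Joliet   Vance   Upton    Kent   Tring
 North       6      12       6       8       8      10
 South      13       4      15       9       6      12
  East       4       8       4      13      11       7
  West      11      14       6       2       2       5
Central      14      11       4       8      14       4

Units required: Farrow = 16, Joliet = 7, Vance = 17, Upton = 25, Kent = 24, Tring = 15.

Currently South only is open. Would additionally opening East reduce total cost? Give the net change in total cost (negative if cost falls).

No — net change +58 (cost rises by 58).

Current service cost with {South}: 1040.
Adding East: each farm re-picks its cheapest; new service cost 634, saving 406.
Extra fixed cost: 464. Net change = 464 − 406 = 58.
(Totals: 1124 → 1182.)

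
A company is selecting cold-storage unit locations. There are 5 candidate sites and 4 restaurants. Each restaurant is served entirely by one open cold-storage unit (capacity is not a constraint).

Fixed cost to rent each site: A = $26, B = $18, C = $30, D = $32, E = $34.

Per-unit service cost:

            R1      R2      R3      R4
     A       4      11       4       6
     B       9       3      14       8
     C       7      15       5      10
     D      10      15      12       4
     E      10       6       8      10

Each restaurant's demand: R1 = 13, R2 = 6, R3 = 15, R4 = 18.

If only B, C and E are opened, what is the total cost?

Each restaurant is assigned to its cheapest site among the open ones.
{B, C, E}: R1→C 7·13=91, R2→B 3·6=18, R3→C 5·15=75, R4→B 8·18=144. Service 328; fixed 82; total 410.

Total cost: 410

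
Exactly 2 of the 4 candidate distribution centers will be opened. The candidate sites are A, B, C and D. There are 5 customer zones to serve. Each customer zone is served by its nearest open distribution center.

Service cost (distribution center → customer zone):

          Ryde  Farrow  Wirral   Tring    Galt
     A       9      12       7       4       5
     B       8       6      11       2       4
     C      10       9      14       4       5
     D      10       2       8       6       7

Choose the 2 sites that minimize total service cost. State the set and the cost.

With exactly 2 open, each customer zone uses its cheapest among the chosen.
{B, D}: Ryde→B 8, Farrow→D 2, Wirral→D 8, Tring→B 2, Galt→B 4. Service cost 24.
{A, B}: service cost 27
{A, D}: service cost 27
Among all 6 size-2 choices, {B, D} is lowest.

Choose B and D; total service cost 24.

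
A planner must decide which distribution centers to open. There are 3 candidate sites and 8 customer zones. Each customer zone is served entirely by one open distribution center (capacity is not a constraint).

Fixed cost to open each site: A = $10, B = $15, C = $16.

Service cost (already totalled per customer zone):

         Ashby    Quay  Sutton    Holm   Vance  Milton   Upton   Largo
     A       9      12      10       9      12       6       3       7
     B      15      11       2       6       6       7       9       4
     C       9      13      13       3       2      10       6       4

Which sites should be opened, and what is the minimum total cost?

Open A and B; minimum total cost 72.

For any fixed open set, each customer zone goes to its cheapest open site; total = fixed + service.
{A, B}: Ashby→A 9, Quay→B 11, Sutton→B 2, Holm→B 6, Vance→B 6, Milton→A 6, Upton→A 3, Largo→B 4. Service 47; fixed 25; total 72.
{A, C}: service 49 + fixed 26 = 75
{B}: service 60 + fixed 15 = 75
{A, B, C}: service 40 + fixed 41 = 81
(All 7 nonempty subsets were checked; A and B is lowest.)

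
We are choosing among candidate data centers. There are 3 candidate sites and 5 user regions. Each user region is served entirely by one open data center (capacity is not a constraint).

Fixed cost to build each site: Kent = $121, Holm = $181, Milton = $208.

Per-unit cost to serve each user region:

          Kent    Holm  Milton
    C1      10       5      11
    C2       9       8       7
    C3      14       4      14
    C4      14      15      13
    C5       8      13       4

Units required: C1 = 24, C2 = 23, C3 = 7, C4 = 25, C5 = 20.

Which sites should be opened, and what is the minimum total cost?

For any fixed open set, each user region goes to its cheapest open site; total = fixed + service.
{Holm, Milton}: C1→Holm 5·24=120, C2→Milton 7·23=161, C3→Holm 4·7=28, C4→Milton 13·25=325, C5→Milton 4·20=80. Service 714; fixed 389; total 1103.
{Milton}: C1→Milton 11·24=264, C2→Milton 7·23=161, C3→Milton 14·7=98, C4→Milton 13·25=325, C5→Milton 4·20=80. Service 928; fixed 208; total 1136.
{Kent, Holm}: C1→Holm 5·24=120, C2→Holm 8·23=184, C3→Holm 4·7=28, C4→Kent 14·25=350, C5→Kent 8·20=160. Service 842; fixed 302; total 1144.
{Kent, Holm, Milton}: service 714 + fixed 510 = 1224
(All 7 nonempty subsets were checked; Holm and Milton is lowest.)

Open Holm and Milton; minimum total cost 1103.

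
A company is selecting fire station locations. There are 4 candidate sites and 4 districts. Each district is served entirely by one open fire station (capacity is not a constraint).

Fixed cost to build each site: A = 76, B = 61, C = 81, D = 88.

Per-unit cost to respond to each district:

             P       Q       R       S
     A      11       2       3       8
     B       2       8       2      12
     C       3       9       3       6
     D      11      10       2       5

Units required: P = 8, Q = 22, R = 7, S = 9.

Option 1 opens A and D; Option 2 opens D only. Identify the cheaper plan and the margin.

Option 1: {A, D}: P→A 11·8=88, Q→A 2·22=44, R→D 2·7=14, S→D 5·9=45. Service 191; fixed 164; total 355.
Option 2: {D}: P→D 11·8=88, Q→D 10·22=220, R→D 2·7=14, S→D 5·9=45. Service 367; fixed 88; total 455.
Difference: |355 − 455| = 100.

Option 1 is cheaper by 100.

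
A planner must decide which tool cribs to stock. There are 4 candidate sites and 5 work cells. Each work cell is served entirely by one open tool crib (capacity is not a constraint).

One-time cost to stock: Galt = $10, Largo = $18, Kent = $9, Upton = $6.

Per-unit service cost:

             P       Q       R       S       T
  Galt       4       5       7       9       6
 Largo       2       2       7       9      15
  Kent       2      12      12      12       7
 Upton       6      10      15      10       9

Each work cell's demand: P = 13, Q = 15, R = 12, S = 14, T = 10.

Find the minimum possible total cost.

Minimum total cost: 354

For any fixed open set, each work cell goes to its cheapest open site; total = fixed + service.
{Galt, Largo}: P→Largo 2·13=26, Q→Largo 2·15=30, R→Galt 7·12=84, S→Galt 9·14=126, T→Galt 6·10=60. Service 326; fixed 28; total 354.
{Galt, Largo, Upton}: P→Largo 2·13=26, Q→Largo 2·15=30, R→Galt 7·12=84, S→Galt 9·14=126, T→Galt 6·10=60. Service 326; fixed 34; total 360.
{Galt, Largo, Kent}: service 326 + fixed 37 = 363
{Galt, Largo, Kent, Upton}: service 326 + fixed 43 = 369
No other subset beats 354.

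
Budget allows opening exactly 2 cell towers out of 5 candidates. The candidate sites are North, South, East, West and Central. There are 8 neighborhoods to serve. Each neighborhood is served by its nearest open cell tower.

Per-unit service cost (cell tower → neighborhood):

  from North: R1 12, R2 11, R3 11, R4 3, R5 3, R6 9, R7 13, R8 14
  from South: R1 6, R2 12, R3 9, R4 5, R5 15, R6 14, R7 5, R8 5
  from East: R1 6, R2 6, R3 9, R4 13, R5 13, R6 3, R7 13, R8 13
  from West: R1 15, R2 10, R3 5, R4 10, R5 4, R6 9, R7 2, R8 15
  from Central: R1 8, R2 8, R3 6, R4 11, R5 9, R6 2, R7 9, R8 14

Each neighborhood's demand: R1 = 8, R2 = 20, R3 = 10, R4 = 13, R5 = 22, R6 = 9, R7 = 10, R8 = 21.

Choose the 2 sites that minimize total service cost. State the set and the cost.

With exactly 2 open, each neighborhood uses its cheapest among the chosen.
{South, West}: R1→South 6·8=48, R2→West 10·20=200, R3→West 5·10=50, R4→South 5·13=65, R5→West 4·22=88, R6→West 9·9=81, R7→West 2·10=20, R8→South 5·21=105. Service cost 657.
{North, South}: service cost 699
{South, Central}: service cost 704
Among all 10 size-2 choices, {South, West} is lowest.

Choose South and West; total service cost 657.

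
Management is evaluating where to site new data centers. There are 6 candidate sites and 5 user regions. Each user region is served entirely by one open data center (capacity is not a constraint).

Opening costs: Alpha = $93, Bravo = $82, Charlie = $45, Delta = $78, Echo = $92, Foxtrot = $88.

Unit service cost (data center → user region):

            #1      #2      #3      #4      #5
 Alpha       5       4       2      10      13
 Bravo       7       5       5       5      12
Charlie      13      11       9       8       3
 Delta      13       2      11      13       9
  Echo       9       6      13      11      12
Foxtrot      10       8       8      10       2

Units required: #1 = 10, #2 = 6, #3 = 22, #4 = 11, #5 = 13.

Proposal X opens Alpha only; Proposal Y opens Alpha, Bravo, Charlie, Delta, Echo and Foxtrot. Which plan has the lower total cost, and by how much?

Proposal X is cheaper by 175.

Proposal X: {Alpha}: #1→Alpha 5·10=50, #2→Alpha 4·6=24, #3→Alpha 2·22=44, #4→Alpha 10·11=110, #5→Alpha 13·13=169. Service 397; fixed 93; total 490.
Proposal Y: {Alpha, Bravo, Charlie, Delta, Echo, Foxtrot}: #1→Alpha 5·10=50, #2→Delta 2·6=12, #3→Alpha 2·22=44, #4→Bravo 5·11=55, #5→Foxtrot 2·13=26. Service 187; fixed 478; total 665.
Difference: |490 − 665| = 175.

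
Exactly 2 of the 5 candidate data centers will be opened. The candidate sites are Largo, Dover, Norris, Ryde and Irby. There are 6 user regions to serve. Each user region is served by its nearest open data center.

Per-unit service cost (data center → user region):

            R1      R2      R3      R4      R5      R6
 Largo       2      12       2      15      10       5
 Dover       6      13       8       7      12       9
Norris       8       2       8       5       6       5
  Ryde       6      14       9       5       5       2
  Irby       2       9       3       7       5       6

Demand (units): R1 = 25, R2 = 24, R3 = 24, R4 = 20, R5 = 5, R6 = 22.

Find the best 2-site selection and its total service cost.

Choose Largo and Norris; total service cost 386.

With exactly 2 open, each user region uses its cheapest among the chosen.
{Largo, Norris}: R1→Largo 2·25=50, R2→Norris 2·24=48, R3→Largo 2·24=48, R4→Norris 5·20=100, R5→Norris 6·5=30, R6→Largo 5·22=110. Service cost 386.
{Norris, Irby}: service cost 405
{Ryde, Irby}: service cost 507
Among all 10 size-2 choices, {Largo, Norris} is lowest.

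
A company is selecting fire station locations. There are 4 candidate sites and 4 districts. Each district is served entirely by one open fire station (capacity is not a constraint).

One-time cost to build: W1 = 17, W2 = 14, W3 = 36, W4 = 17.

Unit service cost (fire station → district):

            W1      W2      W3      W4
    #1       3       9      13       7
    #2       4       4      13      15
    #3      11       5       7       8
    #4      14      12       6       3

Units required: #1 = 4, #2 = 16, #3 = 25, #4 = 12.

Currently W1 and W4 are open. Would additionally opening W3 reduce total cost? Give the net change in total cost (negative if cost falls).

Current service cost with {W1, W4}: 312.
Adding W3: each district re-picks its cheapest; new service cost 287, saving 25.
Extra fixed cost: 36. Net change = 36 − 25 = 11.
(Totals: 346 → 357.)

No — net change +11 (cost rises by 11).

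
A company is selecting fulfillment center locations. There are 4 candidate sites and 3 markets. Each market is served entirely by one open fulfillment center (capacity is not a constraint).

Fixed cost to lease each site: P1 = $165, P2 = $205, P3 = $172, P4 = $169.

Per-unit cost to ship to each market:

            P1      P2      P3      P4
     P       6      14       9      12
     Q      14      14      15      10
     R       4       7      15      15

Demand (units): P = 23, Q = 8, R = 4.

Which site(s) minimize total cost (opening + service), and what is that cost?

Open P1 only; minimum total cost 431.

For any fixed open set, each market goes to its cheapest open site; total = fixed + service.
{P1}: P→P1 6·23=138, Q→P1 14·8=112, R→P1 4·4=16. Service 266; fixed 165; total 431.
{P3}: P→P3 9·23=207, Q→P3 15·8=120, R→P3 15·4=60. Service 387; fixed 172; total 559.
{P1, P4}: P→P1 6·23=138, Q→P4 10·8=80, R→P1 4·4=16. Service 234; fixed 334; total 568.
{P1, P2, P3, P4}: P→P1 6·23=138, Q→P4 10·8=80, R→P1 4·4=16. Service 234; fixed 711; total 945.
No other subset beats 431.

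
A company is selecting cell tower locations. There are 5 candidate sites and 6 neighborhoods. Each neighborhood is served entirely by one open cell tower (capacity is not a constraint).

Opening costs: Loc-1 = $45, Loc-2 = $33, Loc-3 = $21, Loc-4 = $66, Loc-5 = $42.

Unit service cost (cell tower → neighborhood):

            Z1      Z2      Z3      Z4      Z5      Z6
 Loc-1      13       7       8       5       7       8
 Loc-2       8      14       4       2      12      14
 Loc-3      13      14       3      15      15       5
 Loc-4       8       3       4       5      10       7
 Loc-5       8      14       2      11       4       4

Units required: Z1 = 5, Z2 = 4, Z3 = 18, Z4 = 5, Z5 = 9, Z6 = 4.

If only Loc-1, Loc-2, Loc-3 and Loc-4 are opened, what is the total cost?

Each neighborhood is assigned to its cheapest site among the open ones.
{Loc-1, Loc-2, Loc-3, Loc-4}: Z1→Loc-2 8·5=40, Z2→Loc-4 3·4=12, Z3→Loc-3 3·18=54, Z4→Loc-2 2·5=10, Z5→Loc-1 7·9=63, Z6→Loc-3 5·4=20. Service 199; fixed 165; total 364.

Total cost: 364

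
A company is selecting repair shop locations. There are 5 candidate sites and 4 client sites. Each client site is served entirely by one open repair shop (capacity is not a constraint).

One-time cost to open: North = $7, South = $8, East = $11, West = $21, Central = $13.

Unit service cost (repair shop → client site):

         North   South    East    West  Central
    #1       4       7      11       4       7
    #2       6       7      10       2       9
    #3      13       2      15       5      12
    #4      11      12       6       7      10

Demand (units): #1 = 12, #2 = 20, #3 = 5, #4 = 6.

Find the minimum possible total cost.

Minimum total cost: 169

For any fixed open set, each client site goes to its cheapest open site; total = fixed + service.
{South, West}: #1→West 4·12=48, #2→West 2·20=40, #3→South 2·5=10, #4→West 7·6=42. Service 140; fixed 29; total 169.
{South, East, West}: service 134 + fixed 40 = 174
{North, South, West}: #1→North 4·12=48, #2→West 2·20=40, #3→South 2·5=10, #4→West 7·6=42. Service 140; fixed 36; total 176.
{North, South, East, West, Central}: #1→North 4·12=48, #2→West 2·20=40, #3→South 2·5=10, #4→East 6·6=36. Service 134; fixed 60; total 194.
No other subset beats 169.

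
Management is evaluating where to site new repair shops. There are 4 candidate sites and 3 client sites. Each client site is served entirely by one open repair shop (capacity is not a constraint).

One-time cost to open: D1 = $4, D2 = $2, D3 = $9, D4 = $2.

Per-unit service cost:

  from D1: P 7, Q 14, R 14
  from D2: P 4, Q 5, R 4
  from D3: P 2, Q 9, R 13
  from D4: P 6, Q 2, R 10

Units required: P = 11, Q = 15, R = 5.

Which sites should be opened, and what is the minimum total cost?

For any fixed open set, each client site goes to its cheapest open site; total = fixed + service.
{D2, D3, D4}: P→D3 2·11=22, Q→D4 2·15=30, R→D2 4·5=20. Service 72; fixed 13; total 85.
{D1, D2, D3, D4}: service 72 + fixed 17 = 89
{D2, D4}: service 94 + fixed 4 = 98
{D2}: P→D2 4·11=44, Q→D2 5·15=75, R→D2 4·5=20. Service 139; fixed 2; total 141.
(All 15 nonempty subsets were checked; D2, D3 and D4 is lowest.)

Open D2, D3 and D4; minimum total cost 85.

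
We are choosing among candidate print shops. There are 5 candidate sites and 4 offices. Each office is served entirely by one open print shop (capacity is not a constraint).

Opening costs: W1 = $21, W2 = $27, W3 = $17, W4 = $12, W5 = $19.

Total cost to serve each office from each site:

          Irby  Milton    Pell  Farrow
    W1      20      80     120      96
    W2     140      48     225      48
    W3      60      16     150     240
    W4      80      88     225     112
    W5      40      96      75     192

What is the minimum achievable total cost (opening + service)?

For any fixed open set, each office goes to its cheapest open site; total = fixed + service.
{W2, W3, W5}: Irby→W5 40, Milton→W3 16, Pell→W5 75, Farrow→W2 48. Service 179; fixed 63; total 242.
{W1, W2, W3, W5}: service 159 + fixed 84 = 243
{W2, W3, W4, W5}: service 179 + fixed 75 = 254
{W1, W2, W3, W4, W5}: Irby→W1 20, Milton→W3 16, Pell→W5 75, Farrow→W2 48. Service 159; fixed 96; total 255.
No other subset beats 242.

Minimum total cost: 242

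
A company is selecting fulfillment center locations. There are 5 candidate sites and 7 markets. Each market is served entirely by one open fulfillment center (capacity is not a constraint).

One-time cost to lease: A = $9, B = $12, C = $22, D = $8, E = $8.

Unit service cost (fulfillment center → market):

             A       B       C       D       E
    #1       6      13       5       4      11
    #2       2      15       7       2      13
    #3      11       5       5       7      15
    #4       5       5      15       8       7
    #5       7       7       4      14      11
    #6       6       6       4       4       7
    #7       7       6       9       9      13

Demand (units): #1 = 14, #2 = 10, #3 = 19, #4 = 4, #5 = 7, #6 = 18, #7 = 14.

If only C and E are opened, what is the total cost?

Each market is assigned to its cheapest site among the open ones.
{C, E}: #1→C 5·14=70, #2→C 7·10=70, #3→C 5·19=95, #4→E 7·4=28, #5→C 4·7=28, #6→C 4·18=72, #7→C 9·14=126. Service 489; fixed 30; total 519.

Total cost: 519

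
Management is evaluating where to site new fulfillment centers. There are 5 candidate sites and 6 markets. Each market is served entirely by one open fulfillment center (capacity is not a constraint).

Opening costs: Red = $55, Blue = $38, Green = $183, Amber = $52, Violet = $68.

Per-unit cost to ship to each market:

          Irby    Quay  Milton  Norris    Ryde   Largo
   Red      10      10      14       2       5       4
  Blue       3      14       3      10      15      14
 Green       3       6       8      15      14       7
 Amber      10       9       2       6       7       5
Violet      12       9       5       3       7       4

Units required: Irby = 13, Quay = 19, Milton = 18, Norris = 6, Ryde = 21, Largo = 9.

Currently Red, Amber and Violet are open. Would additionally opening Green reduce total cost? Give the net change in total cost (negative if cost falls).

Current service cost with {Red, Amber, Violet}: 490.
Adding Green: each market re-picks its cheapest; new service cost 342, saving 148.
Extra fixed cost: 183. Net change = 183 − 148 = 35.
(Totals: 665 → 700.)

No — net change +35 (cost rises by 35).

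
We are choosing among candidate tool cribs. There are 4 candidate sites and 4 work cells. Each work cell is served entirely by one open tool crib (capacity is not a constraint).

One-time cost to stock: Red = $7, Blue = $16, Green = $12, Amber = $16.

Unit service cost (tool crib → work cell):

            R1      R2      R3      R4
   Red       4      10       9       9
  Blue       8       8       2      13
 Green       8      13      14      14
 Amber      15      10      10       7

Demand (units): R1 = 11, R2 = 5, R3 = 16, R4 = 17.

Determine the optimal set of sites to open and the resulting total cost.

Open Red, Blue and Amber; minimum total cost 274.

For any fixed open set, each work cell goes to its cheapest open site; total = fixed + service.
{Red, Blue, Amber}: R1→Red 4·11=44, R2→Blue 8·5=40, R3→Blue 2·16=32, R4→Amber 7·17=119. Service 235; fixed 39; total 274.
{Red, Blue, Green, Amber}: service 235 + fixed 51 = 286
{Red, Blue}: service 269 + fixed 23 = 292
{Red}: service 391 + fixed 7 = 398
(All 15 nonempty subsets were checked; Red, Blue and Amber is lowest.)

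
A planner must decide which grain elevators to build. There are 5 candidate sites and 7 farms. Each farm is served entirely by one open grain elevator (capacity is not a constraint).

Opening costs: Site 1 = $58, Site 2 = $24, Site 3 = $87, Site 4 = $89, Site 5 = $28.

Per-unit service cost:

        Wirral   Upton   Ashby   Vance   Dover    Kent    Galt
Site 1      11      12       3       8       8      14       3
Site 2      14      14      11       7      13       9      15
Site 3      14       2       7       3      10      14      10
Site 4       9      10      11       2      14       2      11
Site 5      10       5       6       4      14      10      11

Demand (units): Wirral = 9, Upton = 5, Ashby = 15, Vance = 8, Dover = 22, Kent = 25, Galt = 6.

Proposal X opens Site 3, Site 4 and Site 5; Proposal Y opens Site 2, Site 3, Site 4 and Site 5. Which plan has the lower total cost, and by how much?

Proposal X is cheaper by 24.

Proposal X: {Site 3, Site 4, Site 5}: Wirral→Site 4 9·9=81, Upton→Site 3 2·5=10, Ashby→Site 5 6·15=90, Vance→Site 4 2·8=16, Dover→Site 3 10·22=220, Kent→Site 4 2·25=50, Galt→Site 3 10·6=60. Service 527; fixed 204; total 731.
Proposal Y: {Site 2, Site 3, Site 4, Site 5}: Wirral→Site 4 9·9=81, Upton→Site 3 2·5=10, Ashby→Site 5 6·15=90, Vance→Site 4 2·8=16, Dover→Site 3 10·22=220, Kent→Site 4 2·25=50, Galt→Site 3 10·6=60. Service 527; fixed 228; total 755.
Difference: |731 − 755| = 24.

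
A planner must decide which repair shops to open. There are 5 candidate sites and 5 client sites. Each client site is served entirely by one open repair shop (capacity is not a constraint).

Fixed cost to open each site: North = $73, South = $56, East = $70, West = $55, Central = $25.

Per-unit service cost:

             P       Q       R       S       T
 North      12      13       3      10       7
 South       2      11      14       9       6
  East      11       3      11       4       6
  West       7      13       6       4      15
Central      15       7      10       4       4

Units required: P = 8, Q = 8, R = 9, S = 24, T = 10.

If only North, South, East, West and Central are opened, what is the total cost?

Each client site is assigned to its cheapest site among the open ones.
{North, South, East, West, Central}: P→South 2·8=16, Q→East 3·8=24, R→North 3·9=27, S→East 4·24=96, T→Central 4·10=40. Service 203; fixed 279; total 482.

Total cost: 482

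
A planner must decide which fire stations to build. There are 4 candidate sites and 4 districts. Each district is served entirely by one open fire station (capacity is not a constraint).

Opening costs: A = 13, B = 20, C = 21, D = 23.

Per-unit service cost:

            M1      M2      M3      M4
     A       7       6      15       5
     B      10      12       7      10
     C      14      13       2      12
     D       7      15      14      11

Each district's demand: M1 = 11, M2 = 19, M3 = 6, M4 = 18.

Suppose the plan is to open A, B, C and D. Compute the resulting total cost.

Each district is assigned to its cheapest site among the open ones.
{A, B, C, D}: M1→A 7·11=77, M2→A 6·19=114, M3→C 2·6=12, M4→A 5·18=90. Service 293; fixed 77; total 370.

Total cost: 370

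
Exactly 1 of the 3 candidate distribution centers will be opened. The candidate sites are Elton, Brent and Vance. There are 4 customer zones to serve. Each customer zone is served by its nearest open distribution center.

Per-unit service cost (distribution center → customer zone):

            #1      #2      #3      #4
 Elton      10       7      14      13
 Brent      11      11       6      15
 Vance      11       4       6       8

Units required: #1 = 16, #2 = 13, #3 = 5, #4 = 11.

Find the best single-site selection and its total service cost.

Choose Vance only; total service cost 346.

With exactly 1 open, each customer zone uses its cheapest among the chosen.
{Vance}: #1→Vance 11·16=176, #2→Vance 4·13=52, #3→Vance 6·5=30, #4→Vance 8·11=88. Service cost 346.
{Elton}: service cost 464
{Brent}: service cost 514
Among all 3 size-1 choices, {Vance} is lowest.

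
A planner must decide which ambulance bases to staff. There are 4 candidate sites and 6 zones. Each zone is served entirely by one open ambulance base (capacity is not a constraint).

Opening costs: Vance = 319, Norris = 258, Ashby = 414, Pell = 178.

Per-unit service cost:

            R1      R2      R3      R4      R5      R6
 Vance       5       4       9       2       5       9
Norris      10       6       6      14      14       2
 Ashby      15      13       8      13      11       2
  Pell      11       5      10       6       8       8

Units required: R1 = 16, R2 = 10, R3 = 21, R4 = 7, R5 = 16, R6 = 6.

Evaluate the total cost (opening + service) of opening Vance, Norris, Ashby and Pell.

Each zone is assigned to its cheapest site among the open ones.
{Vance, Norris, Ashby, Pell}: R1→Vance 5·16=80, R2→Vance 4·10=40, R3→Norris 6·21=126, R4→Vance 2·7=14, R5→Vance 5·16=80, R6→Norris 2·6=12. Service 352; fixed 1169; total 1521.

Total cost: 1521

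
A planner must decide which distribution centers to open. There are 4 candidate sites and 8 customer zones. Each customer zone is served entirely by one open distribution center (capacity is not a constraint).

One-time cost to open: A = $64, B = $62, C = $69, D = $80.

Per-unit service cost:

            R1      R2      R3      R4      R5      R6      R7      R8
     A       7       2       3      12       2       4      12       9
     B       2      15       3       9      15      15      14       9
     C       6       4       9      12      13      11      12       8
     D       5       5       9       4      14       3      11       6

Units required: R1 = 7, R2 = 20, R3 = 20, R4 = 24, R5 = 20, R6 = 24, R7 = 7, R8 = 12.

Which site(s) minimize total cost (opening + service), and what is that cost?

For any fixed open set, each customer zone goes to its cheapest open site; total = fixed + service.
{A, D}: R1→D 5·7=35, R2→A 2·20=40, R3→A 3·20=60, R4→D 4·24=96, R5→A 2·20=40, R6→D 3·24=72, R7→D 11·7=77, R8→D 6·12=72. Service 492; fixed 144; total 636.
{A, B, D}: R1→B 2·7=14, R2→A 2·20=40, R3→A 3·20=60, R4→D 4·24=96, R5→A 2·20=40, R6→D 3·24=72, R7→D 11·7=77, R8→D 6·12=72. Service 471; fixed 206; total 677.
{A, C, D}: service 492 + fixed 213 = 705
{A, B, C, D}: R1→B 2·7=14, R2→A 2·20=40, R3→A 3·20=60, R4→D 4·24=96, R5→A 2·20=40, R6→D 3·24=72, R7→D 11·7=77, R8→D 6·12=72. Service 471; fixed 275; total 746.
No other subset beats 636.

Open A and D; minimum total cost 636.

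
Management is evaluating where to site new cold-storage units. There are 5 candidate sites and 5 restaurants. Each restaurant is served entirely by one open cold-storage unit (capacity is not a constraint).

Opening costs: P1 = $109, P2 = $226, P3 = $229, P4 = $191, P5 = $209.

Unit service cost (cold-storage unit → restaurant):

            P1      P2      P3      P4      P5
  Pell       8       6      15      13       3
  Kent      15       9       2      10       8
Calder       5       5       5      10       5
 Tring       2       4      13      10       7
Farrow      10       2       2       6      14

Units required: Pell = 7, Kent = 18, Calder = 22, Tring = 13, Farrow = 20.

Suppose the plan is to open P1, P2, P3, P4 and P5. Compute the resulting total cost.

Total cost: 1197

Each restaurant is assigned to its cheapest site among the open ones.
{P1, P2, P3, P4, P5}: Pell→P5 3·7=21, Kent→P3 2·18=36, Calder→P1 5·22=110, Tring→P1 2·13=26, Farrow→P2 2·20=40. Service 233; fixed 964; total 1197.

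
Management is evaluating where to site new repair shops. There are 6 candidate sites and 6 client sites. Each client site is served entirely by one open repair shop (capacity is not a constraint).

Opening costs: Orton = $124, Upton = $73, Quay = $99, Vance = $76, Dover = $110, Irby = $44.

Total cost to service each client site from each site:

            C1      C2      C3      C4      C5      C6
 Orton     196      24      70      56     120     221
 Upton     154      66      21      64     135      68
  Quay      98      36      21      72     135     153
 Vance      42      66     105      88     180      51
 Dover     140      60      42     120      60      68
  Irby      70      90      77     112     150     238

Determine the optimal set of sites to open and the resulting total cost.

For any fixed open set, each client site goes to its cheapest open site; total = fixed + service.
{Upton, Vance}: C1→Vance 42, C2→Upton 66, C3→Upton 21, C4→Upton 64, C5→Upton 135, C6→Vance 51. Service 379; fixed 149; total 528.
{Vance, Dover}: service 343 + fixed 186 = 529
{Quay, Vance}: C1→Vance 42, C2→Quay 36, C3→Quay 21, C4→Quay 72, C5→Quay 135, C6→Vance 51. Service 357; fixed 175; total 532.
{Orton, Upton, Quay, Vance, Dover, Irby}: service 254 + fixed 526 = 780
No other subset beats 528.

Open Upton and Vance; minimum total cost 528.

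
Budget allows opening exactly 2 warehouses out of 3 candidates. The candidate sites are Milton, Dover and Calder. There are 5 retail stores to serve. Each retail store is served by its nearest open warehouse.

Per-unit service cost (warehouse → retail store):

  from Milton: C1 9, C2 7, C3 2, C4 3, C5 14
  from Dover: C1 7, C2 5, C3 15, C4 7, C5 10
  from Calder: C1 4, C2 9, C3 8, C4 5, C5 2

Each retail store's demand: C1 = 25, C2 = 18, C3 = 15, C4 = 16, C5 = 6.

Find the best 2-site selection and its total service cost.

With exactly 2 open, each retail store uses its cheapest among the chosen.
{Milton, Calder}: C1→Calder 4·25=100, C2→Milton 7·18=126, C3→Milton 2·15=30, C4→Milton 3·16=48, C5→Calder 2·6=12. Service cost 316.
{Dover, Calder}: service cost 402
{Milton, Dover}: service cost 403
Among all 3 size-2 choices, {Milton, Calder} is lowest.

Choose Milton and Calder; total service cost 316.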